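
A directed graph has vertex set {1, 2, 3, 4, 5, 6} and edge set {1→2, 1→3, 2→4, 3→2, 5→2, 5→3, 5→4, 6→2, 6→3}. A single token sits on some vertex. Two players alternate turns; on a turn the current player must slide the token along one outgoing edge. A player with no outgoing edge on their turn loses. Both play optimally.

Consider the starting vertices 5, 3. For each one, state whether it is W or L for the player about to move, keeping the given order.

Label each position W (a win for the player to move) or L (a loss). A position with no legal move is L; any other position is W exactly when some move reaches an L, and L when every move reaches a W.
Every edge goes from a vertex to one that appears earlier in the order 4, 2, 3, 1, 6, 5, so processing vertices in that order labels each vertex after all of its successors.
4: no outgoing edge → L
2: reaches L-position 4 → W
3: only reaches 2(W), which is W → L
1: reaches L-position 3 → W
6: reaches L-position 3 → W
5: reaches L-position 3 → W

5: W, 3: L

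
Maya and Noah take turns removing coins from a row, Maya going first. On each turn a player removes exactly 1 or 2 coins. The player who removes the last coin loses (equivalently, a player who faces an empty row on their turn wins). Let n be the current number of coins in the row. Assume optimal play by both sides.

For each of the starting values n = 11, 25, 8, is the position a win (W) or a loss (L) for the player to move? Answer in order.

Use the standard recursion: the mover wins at a terminal position; elsewhere, the mover wins exactly when some move hands the opponent an L position.
n=0: no move; the opponent has just taken the last coin and therefore loses → W
n=1: the only move is to 0(W), a W ⇒ L
n=2: can move to 1, which is L ⇒ W
n=3: can move to 1, which is L ⇒ W
n=4: moves to 3(W), 2(W); every one is W ⇒ L
n=5: can move to 4, which is L ⇒ W
n=6: can move to 4, which is L ⇒ W
n=7: moves to 6(W), 5(W); every one is W ⇒ L
n=8: can move to 7, which is L ⇒ W
n=9: can move to 7, which is L ⇒ W
n=10: moves to 9(W), 8(W); every one is W ⇒ L
n=11: can move to 10, which is L ⇒ W
n=12: can move to 10, which is L ⇒ W
n=13: moves to 12(W), 11(W); every one is W ⇒ L
n=14: can move to 13, which is L ⇒ W
n=15: can move to 13, which is L ⇒ W
n=16: moves to 15(W), 14(W); every one is W ⇒ L
n=17: can move to 16, which is L ⇒ W
n=18: can move to 16, which is L ⇒ W
n=19: moves to 18(W), 17(W); every one is W ⇒ L
n=20: can move to 19, which is L ⇒ W
n=21: can move to 19, which is L ⇒ W
n=22: moves to 21(W), 20(W); every one is W ⇒ L
n=23: can move to 22, which is L ⇒ W
n=24: can move to 22, which is L ⇒ W
n=25: moves to 24(W), 23(W); every one is W ⇒ L

11: W, 25: L, 8: W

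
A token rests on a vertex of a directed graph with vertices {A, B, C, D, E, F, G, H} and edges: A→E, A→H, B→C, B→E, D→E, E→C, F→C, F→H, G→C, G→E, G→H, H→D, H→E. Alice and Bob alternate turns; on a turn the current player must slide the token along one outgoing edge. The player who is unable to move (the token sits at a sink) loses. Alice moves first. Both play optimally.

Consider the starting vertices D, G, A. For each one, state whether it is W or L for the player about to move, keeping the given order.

D: L, G: W, A: L

Compute win/loss labels from the base case upward. A position with no move is L. Any other position is W if it can reach an L in one move, else L.
Every edge goes from a vertex to one that appears earlier in the order C, E, D, B, H, A, G, F, so processing vertices in that order labels each vertex after all of its successors.
C: no outgoing edge → L
E: can move to C, which is L ⇒ W
D: the only move is to E(W), a W ⇒ L
B: can move to C, which is L ⇒ W
H: can move to D, which is L ⇒ W
A: moves to H(W), E(W); every one is W ⇒ L
G: can move to C, which is L ⇒ W
F: can move to C, which is L ⇒ W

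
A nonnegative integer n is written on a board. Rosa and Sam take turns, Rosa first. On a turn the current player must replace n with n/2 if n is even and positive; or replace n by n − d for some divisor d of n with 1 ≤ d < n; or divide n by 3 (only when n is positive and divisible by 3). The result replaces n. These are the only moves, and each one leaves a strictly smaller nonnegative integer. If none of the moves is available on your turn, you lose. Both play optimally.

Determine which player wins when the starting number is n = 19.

Positions with no move are L. A position that does have a move is losing for the player to move precisely when every available move leads to a winning position for the opponent. Fill in the labels:
n=0: no move → L
n=1: no move → L
n=2: W (go to 1, an L position)
n=3: W (go to 1, an L position)
n=4: L (options 2(W), 3(W) are all W)
n=5: W (go to 4, an L position)
n=6: W (go to 4, an L position)
n=7: L (sole option 6(W) is W)
n=8: W (go to 4, an L position)
n=9: L (options 3(W), 6(W), 8(W) are all W)
n=10: W (go to 9, an L position)
n=11: L (sole option 10(W) is W)
n=12: W (go to 4, an L position)
n=13: L (sole option 12(W) is W)
n=14: W (go to 7, an L position)
n=15: L (options 5(W), 10(W), 12(W), 14(W) are all W)
n=16: W (go to 15, an L position)
n=17: L (sole option 16(W) is W)
n=18: W (go to 9, an L position)
n=19: L (sole option 18(W) is W)
Every move from 19 reaches a W position, so the mover loses.

Sam wins.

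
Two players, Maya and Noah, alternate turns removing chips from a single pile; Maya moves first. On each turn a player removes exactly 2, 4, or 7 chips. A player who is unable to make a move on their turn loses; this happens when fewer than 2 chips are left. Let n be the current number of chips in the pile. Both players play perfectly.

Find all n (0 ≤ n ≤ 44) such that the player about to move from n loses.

0, 1, 6, 9, 12, 15, 18, 21, 24, 27, 30, 33, 36, 39, 42

Positions with no move are L. A position that does have a move is losing for the player to move precisely when every available move leads to a winning position for the opponent. Fill in the labels:
n=0: no move → L
n=1: no move → L
n=2: W (go to 0, an L position)
n=3: W (go to 1, an L position)
n=4: W (go to 0, an L position)
n=5: W (go to 1, an L position)
n=6: L (options 4(W), 2(W) are all W)
n=7: W (go to 0, an L position)
n=8: W (go to 6, an L position)
n=9: L (options 7(W), 5(W), 2(W) are all W)
n=10: W (go to 6, an L position)
n=11: W (go to 9, an L position)
n=12: L (options 10(W), 8(W), 5(W) are all W)
n=13: W (go to 9, an L position)
n=14: W (go to 12, an L position)
n=15: L (options 13(W), 11(W), 8(W) are all W)
n=16: W (go to 12, an L position)
n=17: W (go to 15, an L position)
n=18: L (options 16(W), 14(W), 11(W) are all W)
n=19: W (go to 15, an L position)
n=20: W (go to 18, an L position)
n=21: L (options 19(W), 17(W), 14(W) are all W)
n=22: W (go to 18, an L position)
n=23: W (go to 21, an L position)
n=24: L (options 22(W), 20(W), 17(W) are all W)
n=25: W (go to 21, an L position)
n=26: W (go to 24, an L position)
n=27: L (options 25(W), 23(W), 20(W) are all W)
n=28: W (go to 24, an L position)
n=29: W (go to 27, an L position)
n=30: L (options 28(W), 26(W), 23(W) are all W)
n=31: W (go to 27, an L position)
n=32: W (go to 30, an L position)
n=33: L (options 31(W), 29(W), 26(W) are all W)
n=34: W (go to 30, an L position)
n=35: W (go to 33, an L position)
n=36: L (options 34(W), 32(W), 29(W) are all W)
n=37: W (go to 33, an L position)
n=38: W (go to 36, an L position)
n=39: L (options 37(W), 35(W), 32(W) are all W)
n=40: W (go to 36, an L position)
n=41: W (go to 39, an L position)
n=42: L (options 40(W), 38(W), 35(W) are all W)
n=43: W (go to 39, an L position)
n=44: W (go to 42, an L position)
Reading off the rows marked L gives the requested list; there are 15 such values of n.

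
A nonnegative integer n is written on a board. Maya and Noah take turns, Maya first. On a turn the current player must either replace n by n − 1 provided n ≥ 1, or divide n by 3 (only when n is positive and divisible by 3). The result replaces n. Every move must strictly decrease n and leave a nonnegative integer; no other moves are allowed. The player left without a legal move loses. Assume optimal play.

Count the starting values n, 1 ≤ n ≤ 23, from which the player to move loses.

10

Work bottom-up. With no move the player to move loses. Otherwise the position is W if at least one move leads to an L position for the opponent, and L if every move leads to a W.
n=0: no move → L
n=1: can move to 0, which is L ⇒ W
n=2: the only move is to 1(W), a W ⇒ L
n=3: can move to 2, which is L ⇒ W
n=4: the only move is to 3(W), a W ⇒ L
n=5: can move to 4, which is L ⇒ W
n=6: can move to 2, which is L ⇒ W
n=7: the only move is to 6(W), a W ⇒ L
n=8: can move to 7, which is L ⇒ W
n=9: moves to 3(W), 8(W); every one is W ⇒ L
n=10: can move to 9, which is L ⇒ W
n=11: the only move is to 10(W), a W ⇒ L
n=12: can move to 4, which is L ⇒ W
n=13: the only move is to 12(W), a W ⇒ L
n=14: can move to 13, which is L ⇒ W
n=15: moves to 5(W), 14(W); every one is W ⇒ L
n=16: can move to 15, which is L ⇒ W
n=17: the only move is to 16(W), a W ⇒ L
n=18: can move to 17, which is L ⇒ W
n=19: the only move is to 18(W), a W ⇒ L
n=20: can move to 19, which is L ⇒ W
n=21: can move to 7, which is L ⇒ W
n=22: the only move is to 21(W), a W ⇒ L
n=23: can move to 22, which is L ⇒ W
L entries with 1 ≤ n ≤ 23 (n=0 is outside the asked range and is not counted): n = 2, 4, 7, 9, 11, 13, 15, 17, 19, 22; that makes 10.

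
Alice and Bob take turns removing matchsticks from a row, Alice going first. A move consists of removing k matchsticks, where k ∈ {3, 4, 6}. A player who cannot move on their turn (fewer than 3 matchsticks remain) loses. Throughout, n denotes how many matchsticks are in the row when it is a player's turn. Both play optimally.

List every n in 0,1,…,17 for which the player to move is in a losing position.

0, 1, 2, 9, 10, 11

Compute win/loss labels from the base case upward. A position with no move is L. Any other position is W if it can reach an L in one move, else L.
n=0: no move → L
n=1: no move → L
n=2: no move → L
n=3: can move to 0, which is L ⇒ W
n=4: can move to 1, which is L ⇒ W
n=5: can move to 2, which is L ⇒ W
n=6: can move to 2, which is L ⇒ W
n=7: can move to 1, which is L ⇒ W
n=8: can move to 2, which is L ⇒ W
n=9: moves to 6(W), 5(W), 3(W); every one is W ⇒ L
n=10: moves to 7(W), 6(W), 4(W); every one is W ⇒ L
n=11: moves to 8(W), 7(W), 5(W); every one is W ⇒ L
n=12: can move to 9, which is L ⇒ W
n=13: can move to 10, which is L ⇒ W
n=14: can move to 11, which is L ⇒ W
n=15: can move to 11, which is L ⇒ W
n=16: can move to 10, which is L ⇒ W
n=17: can move to 11, which is L ⇒ W
The losing starting values of n are exactly the entries labelled L in this table (6 of them).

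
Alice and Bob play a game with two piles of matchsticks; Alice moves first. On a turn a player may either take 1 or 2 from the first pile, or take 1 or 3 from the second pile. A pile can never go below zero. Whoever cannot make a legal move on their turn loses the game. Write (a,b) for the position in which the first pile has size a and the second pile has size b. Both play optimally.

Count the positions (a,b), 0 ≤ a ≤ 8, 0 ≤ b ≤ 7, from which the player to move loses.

Use the standard recursion: the mover loses at a terminal position; elsewhere, the mover wins exactly when some move hands the opponent an L position.
Every move lowers a or b (never raises either), so fill the grid row by row in increasing a, and left to right within a row: each cell's successors are then already labelled.
      b=0  b=1  b=2  b=3  b=4  b=5  b=6  b=7
a=0:    L    W    L    W    L    W    L    W
a=1:    W    L    W    L    W    L    W    L
a=2:    W    W    W    W    W    W    W    W
a=3:    L    W    L    W    L    W    L    W
a=4:    W    L    W    L    W    L    W    L
a=5:    W    W    W    W    W    W    W    W
a=6:    L    W    L    W    L    W    L    W
a=7:    W    L    W    L    W    L    W    L
a=8:    W    W    W    W    W    W    W    W
Cells with no legal move (terminal, hence L): (0,0).
The remaining L cells, each justified by listing all of its moves:
(0,2): the only move is to (0,1)(W), a W ⇒ L
(0,4): moves to (0,3)(W), (0,1)(W); every one is W ⇒ L
(0,6): moves to (0,5)(W), (0,3)(W); every one is W ⇒ L
(1,1): moves to (0,1)(W), (1,0)(W); every one is W ⇒ L
(1,3): moves to (0,3)(W), (1,2)(W), (1,0)(W); every one is W ⇒ L
(1,5): moves to (0,5)(W), (1,4)(W), (1,2)(W); every one is W ⇒ L
(1,7): moves to (0,7)(W), (1,6)(W), (1,4)(W); every one is W ⇒ L
(3,0): moves to (2,0)(W), (1,0)(W); every one is W ⇒ L
(3,2): moves to (2,2)(W), (1,2)(W), (3,1)(W); every one is W ⇒ L
(3,4): moves to (2,4)(W), (1,4)(W), (3,3)(W), (3,1)(W); every one is W ⇒ L
(3,6): moves to (2,6)(W), (1,6)(W), (3,5)(W), (3,3)(W); every one is W ⇒ L
(4,1): moves to (3,1)(W), (2,1)(W), (4,0)(W); every one is W ⇒ L
(4,3): moves to (3,3)(W), (2,3)(W), (4,2)(W), (4,0)(W); every one is W ⇒ L
(4,5): moves to (3,5)(W), (2,5)(W), (4,4)(W), (4,2)(W); every one is W ⇒ L
(4,7): moves to (3,7)(W), (2,7)(W), (4,6)(W), (4,4)(W); every one is W ⇒ L
(6,0): moves to (5,0)(W), (4,0)(W); every one is W ⇒ L
(6,2): moves to (5,2)(W), (4,2)(W), (6,1)(W); every one is W ⇒ L
(6,4): moves to (5,4)(W), (4,4)(W), (6,3)(W), (6,1)(W); every one is W ⇒ L
(6,6): moves to (5,6)(W), (4,6)(W), (6,5)(W), (6,3)(W); every one is W ⇒ L
(7,1): moves to (6,1)(W), (5,1)(W), (7,0)(W); every one is W ⇒ L
(7,3): moves to (6,3)(W), (5,3)(W), (7,2)(W), (7,0)(W); every one is W ⇒ L
(7,5): moves to (6,5)(W), (5,5)(W), (7,4)(W), (7,2)(W); every one is W ⇒ L
(7,7): moves to (6,7)(W), (5,7)(W), (7,6)(W), (7,4)(W); every one is W ⇒ L
Every other cell has at least one move into one of the L cells above, so it is W.
L cells per row: a=0: 4, a=1: 4, a=2: 0, a=3: 4, a=4: 4, a=5: 0, a=6: 4, a=7: 4, a=8: 0; total 24.

24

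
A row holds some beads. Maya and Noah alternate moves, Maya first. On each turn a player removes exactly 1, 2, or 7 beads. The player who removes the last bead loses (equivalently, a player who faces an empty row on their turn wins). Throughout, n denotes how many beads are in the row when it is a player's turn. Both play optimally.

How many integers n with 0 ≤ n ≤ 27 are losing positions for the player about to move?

9

Build the W/L table. Terminal = W. A non-terminal position is W if it has a move to some L; otherwise it is L.
n=0: no move; the opponent has just taken the last bead and therefore loses → W
n=1: only reaches 0(W), which is W → L
n=2: reaches L-position 1 → W
n=3: reaches L-position 1 → W
n=4: only reaches 3(W), 2(W), all W → L
n=5: reaches L-position 4 → W
n=6: reaches L-position 4 → W
n=7: only reaches 6(W), 5(W), 0(W), all W → L
n=8: reaches L-position 7 → W
n=9: reaches L-position 7 → W
n=10: only reaches 9(W), 8(W), 3(W), all W → L
n=11: reaches L-position 10 → W
n=12: reaches L-position 10 → W
n=13: only reaches 12(W), 11(W), 6(W), all W → L
n=14: reaches L-position 13 → W
n=15: reaches L-position 13 → W
n=16: only reaches 15(W), 14(W), 9(W), all W → L
n=17: reaches L-position 16 → W
n=18: reaches L-position 16 → W
n=19: only reaches 18(W), 17(W), 12(W), all W → L
n=20: reaches L-position 19 → W
n=21: reaches L-position 19 → W
n=22: only reaches 21(W), 20(W), 15(W), all W → L
n=23: reaches L-position 22 → W
n=24: reaches L-position 22 → W
n=25: only reaches 24(W), 23(W), 18(W), all W → L
n=26: reaches L-position 25 → W
n=27: reaches L-position 25 → W
L entries with 0 ≤ n ≤ 27: n = 1, 4, 7, 10, 13, 16, 19, 22, 25; that makes 9.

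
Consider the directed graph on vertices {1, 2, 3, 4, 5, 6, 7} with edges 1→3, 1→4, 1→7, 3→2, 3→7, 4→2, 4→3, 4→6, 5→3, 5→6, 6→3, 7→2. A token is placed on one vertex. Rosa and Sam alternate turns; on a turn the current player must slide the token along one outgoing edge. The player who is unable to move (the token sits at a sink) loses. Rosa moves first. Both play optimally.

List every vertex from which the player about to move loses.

1, 2, 6

Label each position W (a win for the player to move) or L (a loss). A position with no legal move is L; any other position is W exactly when some move reaches an L, and L when every move reaches a W.
Every edge goes from a vertex to one that appears earlier in the order 2, 7, 3, 6, 5, 4, 1, so processing vertices in that order labels each vertex after all of its successors.
2: no outgoing edge → L
7: can move to 2, which is L ⇒ W
3: can move to 2, which is L ⇒ W
6: the only move is to 3(W), a W ⇒ L
5: can move to 6, which is L ⇒ W
4: can move to 6, which is L ⇒ W
1: moves to 4(W), 3(W), 7(W); every one is W ⇒ L
Reading off the rows marked L gives the requested list; there are 3 such vertices.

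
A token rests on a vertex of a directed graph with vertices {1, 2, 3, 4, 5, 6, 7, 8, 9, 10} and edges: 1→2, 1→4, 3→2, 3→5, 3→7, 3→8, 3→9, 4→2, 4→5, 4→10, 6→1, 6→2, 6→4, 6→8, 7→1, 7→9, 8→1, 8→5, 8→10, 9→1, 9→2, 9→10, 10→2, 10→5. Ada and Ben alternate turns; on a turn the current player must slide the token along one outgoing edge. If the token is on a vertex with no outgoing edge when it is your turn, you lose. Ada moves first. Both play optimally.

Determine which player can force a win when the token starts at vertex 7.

Work bottom-up. With no move the player to move loses. Otherwise the position is W if at least one move leads to an L position for the opponent, and L if every move leads to a W.
Every edge goes from a vertex to one that appears earlier in the order 5, 2, 10, 4, 1, 8, 6, 9, 7, 3, so processing vertices in that order labels each vertex after all of its successors.
5: no outgoing edge → L
2: no outgoing edge → L
10: can move to 2, which is L ⇒ W
4: can move to 2, which is L ⇒ W
1: can move to 2, which is L ⇒ W
8: can move to 5, which is L ⇒ W
6: can move to 2, which is L ⇒ W
9: can move to 2, which is L ⇒ W
7: moves to 9(W), 1(W); every one is W ⇒ L
3: can move to 7, which is L ⇒ W
The starting position 7 is L: whatever Ada does, the opponent receives a W position.

Ben wins.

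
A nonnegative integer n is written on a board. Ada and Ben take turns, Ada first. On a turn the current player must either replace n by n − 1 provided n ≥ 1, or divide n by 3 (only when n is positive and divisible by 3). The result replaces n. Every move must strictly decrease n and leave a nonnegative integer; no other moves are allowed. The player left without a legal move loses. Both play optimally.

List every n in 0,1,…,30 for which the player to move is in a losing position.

Compute win/loss labels from the base case upward. A position with no move is L. Any other position is W if it can reach an L in one move, else L.
n=0: no move → L
n=1: →0(L), so W
n=2: →1(W) only, which is W, so L
n=3: →2(L), so W
n=4: →3(W) only, which is W, so L
n=5: →4(L), so W
n=6: →2(L), so W
n=7: →6(W) only, which is W, so L
n=8: →7(L), so W
n=9: →3(W), 8(W) — all W, so L
n=10: →9(L), so W
n=11: →10(W) only, which is W, so L
n=12: →4(L), so W
n=13: →12(W) only, which is W, so L
n=14: →13(L), so W
n=15: →5(W), 14(W) — all W, so L
n=16: →15(L), so W
n=17: →16(W) only, which is W, so L
n=18: →17(L), so W
n=19: →18(W) only, which is W, so L
n=20: →19(L), so W
n=21: →7(L), so W
n=22: →21(W) only, which is W, so L
n=23: →22(L), so W
n=24: →8(W), 23(W) — all W, so L
n=25: →24(L), so W
n=26: →25(W) only, which is W, so L
n=27: →9(L), so W
n=28: →27(W) only, which is W, so L
n=29: →28(L), so W
n=30: →10(W), 29(W) — all W, so L
The losing starting values of n are exactly the entries labelled L in this table (15 of them).

0, 2, 4, 7, 9, 11, 13, 15, 17, 19, 22, 24, 26, 28, 30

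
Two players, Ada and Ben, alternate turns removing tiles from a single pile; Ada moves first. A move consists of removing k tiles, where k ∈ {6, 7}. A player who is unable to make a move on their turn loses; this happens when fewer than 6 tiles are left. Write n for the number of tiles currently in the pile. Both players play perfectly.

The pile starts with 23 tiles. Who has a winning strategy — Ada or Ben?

Positions with no move are L. A position that does have a move is losing for the player to move precisely when every available move leads to a winning position for the opponent. Fill in the labels:
n=0: no move → L
n=1: no move → L
n=2: no move → L
n=3: no move → L
n=4: no move → L
n=5: no move → L
n=6: reaches L-position 0 → W
n=7: reaches L-position 1 → W
n=8: reaches L-position 2 → W
n=9: reaches L-position 3 → W
n=10: reaches L-position 4 → W
n=11: reaches L-position 5 → W
n=12: reaches L-position 5 → W
n=13: only reaches 7(W), 6(W), all W → L
n=14: only reaches 8(W), 7(W), all W → L
n=15: only reaches 9(W), 8(W), all W → L
n=16: only reaches 10(W), 9(W), all W → L
n=17: only reaches 11(W), 10(W), all W → L
n=18: only reaches 12(W), 11(W), all W → L
n=19: reaches L-position 13 → W
n=20: reaches L-position 14 → W
n=21: reaches L-position 15 → W
n=22: reaches L-position 16 → W
n=23: reaches L-position 17 → W
The starting position 23 is W: Ada should remove 6, leaving 17, handing over an L position.

Ada wins.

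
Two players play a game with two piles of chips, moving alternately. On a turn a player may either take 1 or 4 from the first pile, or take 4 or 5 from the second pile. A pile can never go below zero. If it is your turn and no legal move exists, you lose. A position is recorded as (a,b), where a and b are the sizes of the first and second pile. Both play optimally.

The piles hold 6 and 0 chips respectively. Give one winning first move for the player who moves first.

Move to (5,0).

Use the standard recursion: the mover loses at a terminal position; elsewhere, the mover wins exactly when some move hands the opponent an L position.
No move ever increases a pile, so every position that can arise here has a ≤ 6 and b ≤ 0; it is enough to label the cells with 0 ≤ a ≤ 6 and 0 ≤ b ≤ 0.
Every move lowers a or b (never raises either), so fill the grid row by row in increasing a, and left to right within a row: each cell's successors are then already labelled.
      b=0
a=0:    L
a=1:    W
a=2:    L
a=3:    W
a=4:    W
a=5:    L
a=6:    W
Cells with no legal move (terminal, hence L): (0,0).
The remaining L cells, each justified by listing all of its moves:
(2,0): the only move is to (1,0)(W), a W ⇒ L
(5,0): moves to (4,0)(W), (1,0)(W); every one is W ⇒ L
Every other cell has at least one move into one of the L cells above, so it is W.
From (6,0), the L positions reachable in one move are: (5,0), (2,0). Any move reaching one of these is winning.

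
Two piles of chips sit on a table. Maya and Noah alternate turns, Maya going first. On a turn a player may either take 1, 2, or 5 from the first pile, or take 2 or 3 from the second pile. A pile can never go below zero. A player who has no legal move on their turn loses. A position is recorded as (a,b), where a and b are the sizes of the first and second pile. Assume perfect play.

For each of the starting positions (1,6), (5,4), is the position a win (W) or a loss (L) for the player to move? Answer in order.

(1,6): W, (5,4): L

Use the standard recursion: the mover loses at a terminal position; elsewhere, the mover wins exactly when some move hands the opponent an L position.
No move ever increases a pile, so every position that can arise here has a ≤ 5 and b ≤ 6; it is enough to label the cells with 0 ≤ a ≤ 5 and 0 ≤ b ≤ 6.
Every move lowers a or b (never raises either), so fill the grid row by row in increasing a, and left to right within a row: each cell's successors are then already labelled.
      b=0  b=1  b=2  b=3  b=4  b=5  b=6
a=0:    L    L    W    W    W    L    L
a=1:    W    W    L    L    W    W    W
a=2:    W    W    W    W    L    W    W
a=3:    L    L    W    W    W    L    L
a=4:    W    W    L    L    W    W    W
a=5:    W    W    W    W    L    W    W
Cells with no legal move (terminal, hence L): (0,0), (0,1).
The remaining L cells, each justified by listing all of its moves:
(0,5): only reaches (0,3)(W), (0,2)(W), all W → L
(0,6): only reaches (0,4)(W), (0,3)(W), all W → L
(1,2): only reaches (0,2)(W), (1,0)(W), all W → L
(1,3): only reaches (0,3)(W), (1,1)(W), (1,0)(W), all W → L
(2,4): only reaches (1,4)(W), (0,4)(W), (2,2)(W), (2,1)(W), all W → L
(3,0): only reaches (2,0)(W), (1,0)(W), all W → L
(3,1): only reaches (2,1)(W), (1,1)(W), all W → L
(3,5): only reaches (2,5)(W), (1,5)(W), (3,3)(W), (3,2)(W), all W → L
(3,6): only reaches (2,6)(W), (1,6)(W), (3,4)(W), (3,3)(W), all W → L
(4,2): only reaches (3,2)(W), (2,2)(W), (4,0)(W), all W → L
(4,3): only reaches (3,3)(W), (2,3)(W), (4,1)(W), (4,0)(W), all W → L
(5,4): only reaches (4,4)(W), (3,4)(W), (0,4)(W), (5,2)(W), (5,1)(W), all W → L
Every other cell has at least one move into one of the L cells above, so it is W.
(1,6): the move to (0,6) reaches an L cell, so W
(5,4): one of the L cells justified above, so L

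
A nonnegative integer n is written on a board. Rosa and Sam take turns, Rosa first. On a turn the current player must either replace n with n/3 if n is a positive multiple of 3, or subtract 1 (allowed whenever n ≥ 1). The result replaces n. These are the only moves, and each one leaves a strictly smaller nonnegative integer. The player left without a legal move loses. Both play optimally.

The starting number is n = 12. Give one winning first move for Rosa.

Positions with no move are L. A position that does have a move is losing for the player to move precisely when every available move leads to a winning position for the opponent. Fill in the labels:
n=0: no move → L
n=1: →0(L), so W
n=2: →1(W) only, which is W, so L
n=3: →2(L), so W
n=4: →3(W) only, which is W, so L
n=5: →4(L), so W
n=6: →2(L), so W
n=7: →6(W) only, which is W, so L
n=8: →7(L), so W
n=9: →3(W), 8(W) — all W, so L
n=10: →9(L), so W
n=11: →10(W) only, which is W, so L
n=12: →4(L), so W
From 12, the L positions reachable in one move are: 4, 11. Any move reaching one of these is winning.

Move to 4.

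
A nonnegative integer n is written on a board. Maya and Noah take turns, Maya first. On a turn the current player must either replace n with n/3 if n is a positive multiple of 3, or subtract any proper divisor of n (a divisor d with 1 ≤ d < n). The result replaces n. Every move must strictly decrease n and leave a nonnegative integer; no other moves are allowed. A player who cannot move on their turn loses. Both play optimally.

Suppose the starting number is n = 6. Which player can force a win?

Compute win/loss labels from the base case upward. A position with no move is L. Any other position is W if it can reach an L in one move, else L.
n=0: no move → L
n=1: no move → L
n=2: W (go to 1, an L position)
n=3: W (go to 1, an L position)
n=4: L (options 2(W), 3(W) are all W)
n=5: W (go to 4, an L position)
n=6: W (go to 4, an L position)
The starting position 6 is W: Maya should move to 4, handing over an L position.

Maya wins.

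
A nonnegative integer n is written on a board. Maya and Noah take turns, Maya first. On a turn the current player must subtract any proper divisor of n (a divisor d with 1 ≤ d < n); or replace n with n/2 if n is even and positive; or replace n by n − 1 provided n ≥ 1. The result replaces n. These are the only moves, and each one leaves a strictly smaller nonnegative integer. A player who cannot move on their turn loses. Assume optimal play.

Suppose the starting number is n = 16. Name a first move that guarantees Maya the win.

Move to 15.

Label each position W (a win for the player to move) or L (a loss). A position with no legal move is L; any other position is W exactly when some move reaches an L, and L when every move reaches a W.
n=0: no move → L
n=1: W (go to 0, an L position)
n=2: L (sole option 1(W) is W)
n=3: W (go to 2, an L position)
n=4: W (go to 2, an L position)
n=5: L (sole option 4(W) is W)
n=6: W (go to 5, an L position)
n=7: L (sole option 6(W) is W)
n=8: W (go to 7, an L position)
n=9: L (options 6(W), 8(W) are all W)
n=10: W (go to 5, an L position)
n=11: L (sole option 10(W) is W)
n=12: W (go to 9, an L position)
n=13: L (sole option 12(W) is W)
n=14: W (go to 7, an L position)
n=15: L (options 10(W), 12(W), 14(W) are all W)
n=16: W (go to 15, an L position)
From 16, the L positions reachable in one move are: 15.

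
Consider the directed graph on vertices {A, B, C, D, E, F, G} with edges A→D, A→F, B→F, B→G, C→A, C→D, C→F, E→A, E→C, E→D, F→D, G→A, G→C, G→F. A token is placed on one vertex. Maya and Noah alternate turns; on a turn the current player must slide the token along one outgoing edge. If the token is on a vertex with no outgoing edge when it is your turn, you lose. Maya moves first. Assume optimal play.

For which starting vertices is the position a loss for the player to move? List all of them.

D, G

Compute win/loss labels from the base case upward. A position with no move is L. Any other position is W if it can reach an L in one move, else L.
Every edge goes from a vertex to one that appears earlier in the order D, F, A, C, G, B, E, so processing vertices in that order labels each vertex after all of its successors.
D: no outgoing edge → L
F: reaches L-position D → W
A: reaches L-position D → W
C: reaches L-position D → W
G: only reaches C(W), A(W), F(W), all W → L
B: reaches L-position G → W
E: reaches L-position D → W
The losing starting vertices are exactly the entries labelled L in this table (2 of them).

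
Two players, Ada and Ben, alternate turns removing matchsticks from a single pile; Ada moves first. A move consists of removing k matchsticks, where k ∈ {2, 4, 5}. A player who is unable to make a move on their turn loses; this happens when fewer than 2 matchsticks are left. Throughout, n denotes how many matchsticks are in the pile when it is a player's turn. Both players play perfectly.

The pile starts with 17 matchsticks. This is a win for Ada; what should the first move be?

Remove 2, leaving 15.

Use the standard recursion: the mover loses at a terminal position; elsewhere, the mover wins exactly when some move hands the opponent an L position.
n=0: no move → L
n=1: no move → L
n=2: can move to 0, which is L ⇒ W
n=3: can move to 1, which is L ⇒ W
n=4: can move to 0, which is L ⇒ W
n=5: can move to 1, which is L ⇒ W
n=6: can move to 1, which is L ⇒ W
n=7: moves to 5(W), 3(W), 2(W); every one is W ⇒ L
n=8: moves to 6(W), 4(W), 3(W); every one is W ⇒ L
n=9: can move to 7, which is L ⇒ W
n=10: can move to 8, which is L ⇒ W
n=11: can move to 7, which is L ⇒ W
n=12: can move to 8, which is L ⇒ W
n=13: can move to 8, which is L ⇒ W
n=14: moves to 12(W), 10(W), 9(W); every one is W ⇒ L
n=15: moves to 13(W), 11(W), 10(W); every one is W ⇒ L
n=16: can move to 14, which is L ⇒ W
n=17: can move to 15, which is L ⇒ W
From 17, the L positions reachable in one move are: 15.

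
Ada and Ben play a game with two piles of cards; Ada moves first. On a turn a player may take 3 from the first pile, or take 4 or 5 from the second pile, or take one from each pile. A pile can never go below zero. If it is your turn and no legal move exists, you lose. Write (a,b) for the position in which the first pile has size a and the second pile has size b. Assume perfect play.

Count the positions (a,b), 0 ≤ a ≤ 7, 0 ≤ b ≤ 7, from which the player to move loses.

25

Label each position W (a win for the player to move) or L (a loss). A position with no legal move is L; any other position is W exactly when some move reaches an L, and L when every move reaches a W.
Every move lowers a or b (never raises either), so fill the grid row by row in increasing a, and left to right within a row: each cell's successors are then already labelled.
      b=0  b=1  b=2  b=3  b=4  b=5  b=6  b=7
a=0:    L    L    L    L    W    W    W    W
a=1:    L    W    W    W    W    W    L    L
a=2:    L    W    L    L    W    W    W    W
a=3:    W    W    W    W    W    L    L    L
a=4:    W    L    L    L    L    W    W    W
a=5:    W    L    W    W    W    W    W    L
a=6:    L    L    W    L    W    W    W    W
a=7:    L    W    W    W    W    W    L    L
Cells with no legal move (terminal, hence L): (0,0), (0,1), (0,2), (0,3), (1,0), (2,0).
The remaining L cells, each justified by listing all of its moves:
(1,6): moves to (1,2)(W), (1,1)(W), (0,5)(W); every one is W ⇒ L
(1,7): moves to (1,3)(W), (1,2)(W), (0,6)(W); every one is W ⇒ L
(2,2): the only move is to (1,1)(W), a W ⇒ L
(2,3): the only move is to (1,2)(W), a W ⇒ L
(3,5): moves to (0,5)(W), (3,1)(W), (3,0)(W), (2,4)(W); every one is W ⇒ L
(3,6): moves to (0,6)(W), (3,2)(W), (3,1)(W), (2,5)(W); every one is W ⇒ L
(3,7): moves to (0,7)(W), (3,3)(W), (3,2)(W), (2,6)(W); every one is W ⇒ L
(4,1): moves to (1,1)(W), (3,0)(W); every one is W ⇒ L
(4,2): moves to (1,2)(W), (3,1)(W); every one is W ⇒ L
(4,3): moves to (1,3)(W), (3,2)(W); every one is W ⇒ L
(4,4): moves to (1,4)(W), (4,0)(W), (3,3)(W); every one is W ⇒ L
(5,1): moves to (2,1)(W), (4,0)(W); every one is W ⇒ L
(5,7): moves to (2,7)(W), (5,3)(W), (5,2)(W), (4,6)(W); every one is W ⇒ L
(6,0): the only move is to (3,0)(W), a W ⇒ L
(6,1): moves to (3,1)(W), (5,0)(W); every one is W ⇒ L
(6,3): moves to (3,3)(W), (5,2)(W); every one is W ⇒ L
(7,0): the only move is to (4,0)(W), a W ⇒ L
(7,6): moves to (4,6)(W), (7,2)(W), (7,1)(W), (6,5)(W); every one is W ⇒ L
(7,7): moves to (4,7)(W), (7,3)(W), (7,2)(W), (6,6)(W); every one is W ⇒ L
Every other cell has at least one move into one of the L cells above, so it is W.
L cells per row: a=0: 4, a=1: 3, a=2: 3, a=3: 3, a=4: 4, a=5: 2, a=6: 3, a=7: 3; total 25.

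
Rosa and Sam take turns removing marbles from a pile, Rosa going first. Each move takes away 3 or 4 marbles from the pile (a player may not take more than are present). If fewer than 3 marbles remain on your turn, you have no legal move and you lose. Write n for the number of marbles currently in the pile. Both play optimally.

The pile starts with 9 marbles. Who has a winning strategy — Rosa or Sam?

Sam wins.

Compute win/loss labels from the base case upward. A position with no move is L. Any other position is W if it can reach an L in one move, else L.
n=0: no move → L
n=1: no move → L
n=2: no move → L
n=3: can move to 0, which is L ⇒ W
n=4: can move to 1, which is L ⇒ W
n=5: can move to 2, which is L ⇒ W
n=6: can move to 2, which is L ⇒ W
n=7: moves to 4(W), 3(W); every one is W ⇒ L
n=8: moves to 5(W), 4(W); every one is W ⇒ L
n=9: moves to 6(W), 5(W); every one is W ⇒ L
The starting position 9 is L: whatever Rosa does, the opponent receives a W position.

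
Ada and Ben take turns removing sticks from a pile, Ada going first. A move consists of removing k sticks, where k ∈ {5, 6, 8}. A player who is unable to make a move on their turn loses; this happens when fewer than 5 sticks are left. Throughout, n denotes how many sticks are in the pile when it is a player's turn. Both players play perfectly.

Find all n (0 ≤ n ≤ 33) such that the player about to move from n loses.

0, 1, 2, 3, 4, 13, 14, 15, 16, 17, 26, 27, 28, 29, 30

Positions with no move are L. A position that does have a move is losing for the player to move precisely when every available move leads to a winning position for the opponent. Fill in the labels:
n=0: no move → L
n=1: no move → L
n=2: no move → L
n=3: no move → L
n=4: no move → L
n=5: →0(L), so W
n=6: →1(L), so W
n=7: →2(L), so W
n=8: →3(L), so W
n=9: →4(L), so W
n=10: →4(L), so W
n=11: →3(L), so W
n=12: →4(L), so W
n=13: →8(W), 7(W), 5(W) — all W, so L
n=14: →9(W), 8(W), 6(W) — all W, so L
n=15: →10(W), 9(W), 7(W) — all W, so L
n=16: →11(W), 10(W), 8(W) — all W, so L
n=17: →12(W), 11(W), 9(W) — all W, so L
n=18: →13(L), so W
n=19: →14(L), so W
n=20: →15(L), so W
n=21: →16(L), so W
n=22: →17(L), so W
n=23: →17(L), so W
n=24: →16(L), so W
n=25: →17(L), so W
n=26: →21(W), 20(W), 18(W) — all W, so L
n=27: →22(W), 21(W), 19(W) — all W, so L
n=28: →23(W), 22(W), 20(W) — all W, so L
n=29: →24(W), 23(W), 21(W) — all W, so L
n=30: →25(W), 24(W), 22(W) — all W, so L
n=31: →26(L), so W
n=32: →27(L), so W
n=33: →28(L), so W
Reading off the rows marked L gives the requested list; there are 15 such values of n.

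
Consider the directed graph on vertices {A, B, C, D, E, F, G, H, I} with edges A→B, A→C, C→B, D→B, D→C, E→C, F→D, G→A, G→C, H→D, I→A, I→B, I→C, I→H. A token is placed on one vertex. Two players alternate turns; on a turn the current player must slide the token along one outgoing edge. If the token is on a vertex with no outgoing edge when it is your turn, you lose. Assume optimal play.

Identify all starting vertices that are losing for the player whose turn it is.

Work bottom-up. With no move the player to move loses. Otherwise the position is W if at least one move leads to an L position for the opponent, and L if every move leads to a W.
Every edge goes from a vertex to one that appears earlier in the order B, C, D, E, H, A, I, F, G, so processing vertices in that order labels each vertex after all of its successors.
B: no outgoing edge → L
C: can move to B, which is L ⇒ W
D: can move to B, which is L ⇒ W
E: the only move is to C(W), a W ⇒ L
H: the only move is to D(W), a W ⇒ L
A: can move to B, which is L ⇒ W
I: can move to H, which is L ⇒ W
F: the only move is to D(W), a W ⇒ L
G: moves to A(W), C(W); every one is W ⇒ L
The losing starting vertices are exactly the entries labelled L in this table (5 of them).

B, E, F, G, H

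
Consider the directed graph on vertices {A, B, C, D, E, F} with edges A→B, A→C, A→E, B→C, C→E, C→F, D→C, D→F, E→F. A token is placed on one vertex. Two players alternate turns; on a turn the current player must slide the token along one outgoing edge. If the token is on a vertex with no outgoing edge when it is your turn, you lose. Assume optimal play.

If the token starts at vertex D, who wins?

The first player wins.

Compute win/loss labels from the base case upward. A position with no move is L. Any other position is W if it can reach an L in one move, else L.
Every edge goes from a vertex to one that appears earlier in the order F, E, C, D, B, A, so processing vertices in that order labels each vertex after all of its successors.
F: no outgoing edge → L
E: can move to F, which is L ⇒ W
C: can move to F, which is L ⇒ W
D: can move to F, which is L ⇒ W
B: the only move is to C(W), a W ⇒ L
A: can move to B, which is L ⇒ W
From D the player to move can move to F, reaching an L position.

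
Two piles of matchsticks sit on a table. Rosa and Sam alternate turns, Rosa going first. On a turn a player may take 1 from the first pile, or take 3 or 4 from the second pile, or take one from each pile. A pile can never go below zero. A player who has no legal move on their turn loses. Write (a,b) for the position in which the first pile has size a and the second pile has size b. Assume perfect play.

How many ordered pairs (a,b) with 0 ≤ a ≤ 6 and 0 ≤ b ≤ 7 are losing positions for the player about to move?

Positions with no move are L. A position that does have a move is losing for the player to move precisely when every available move leads to a winning position for the opponent. Fill in the labels:
Every move lowers a or b (never raises either), so fill the grid row by row in increasing a, and left to right within a row: each cell's successors are then already labelled.
      b=0  b=1  b=2  b=3  b=4  b=5  b=6  b=7
a=0:    L    L    L    W    W    W    W    L
a=1:    W    W    W    W    L    L    L    W
a=2:    L    L    L    W    W    W    W    W
a=3:    W    W    W    W    L    L    L    W
a=4:    L    L    L    W    W    W    W    W
a=5:    W    W    W    W    L    L    L    W
a=6:    L    L    L    W    W    W    W    W
Cells with no legal move (terminal, hence L): (0,0), (0,1), (0,2).
The remaining L cells, each justified by listing all of its moves:
(0,7): only reaches (0,4)(W), (0,3)(W), all W → L
(1,4): only reaches (0,4)(W), (1,1)(W), (1,0)(W), (0,3)(W), all W → L
(1,5): only reaches (0,5)(W), (1,2)(W), (1,1)(W), (0,4)(W), all W → L
(1,6): only reaches (0,6)(W), (1,3)(W), (1,2)(W), (0,5)(W), all W → L
(2,0): only reaches (1,0)(W), which is W → L
(2,1): only reaches (1,1)(W), (1,0)(W), all W → L
(2,2): only reaches (1,2)(W), (1,1)(W), all W → L
(3,4): only reaches (2,4)(W), (3,1)(W), (3,0)(W), (2,3)(W), all W → L
(3,5): only reaches (2,5)(W), (3,2)(W), (3,1)(W), (2,4)(W), all W → L
(3,6): only reaches (2,6)(W), (3,3)(W), (3,2)(W), (2,5)(W), all W → L
(4,0): only reaches (3,0)(W), which is W → L
(4,1): only reaches (3,1)(W), (3,0)(W), all W → L
(4,2): only reaches (3,2)(W), (3,1)(W), all W → L
(5,4): only reaches (4,4)(W), (5,1)(W), (5,0)(W), (4,3)(W), all W → L
(5,5): only reaches (4,5)(W), (5,2)(W), (5,1)(W), (4,4)(W), all W → L
(5,6): only reaches (4,6)(W), (5,3)(W), (5,2)(W), (4,5)(W), all W → L
(6,0): only reaches (5,0)(W), which is W → L
(6,1): only reaches (5,1)(W), (5,0)(W), all W → L
(6,2): only reaches (5,2)(W), (5,1)(W), all W → L
Every other cell has at least one move into one of the L cells above, so it is W.
L cells per row: a=0: 4, a=1: 3, a=2: 3, a=3: 3, a=4: 3, a=5: 3, a=6: 3; total 22.

22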